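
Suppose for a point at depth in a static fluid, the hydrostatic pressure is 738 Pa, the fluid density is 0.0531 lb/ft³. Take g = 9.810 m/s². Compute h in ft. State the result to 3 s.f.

290 ft

Rearranging: h = P/(ρ·g).
P = 738 Pa; ρ = 0.0531 lb/ft³ = 0.8506 kg/m³; g = 9.810 m/s².
h = 88.44 m
88.44 m × (1 ft / 0.3048 m) = 290.2 ft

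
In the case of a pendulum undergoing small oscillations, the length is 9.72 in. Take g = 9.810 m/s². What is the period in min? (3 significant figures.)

0.0166 min

T is given directly by: T = 2π√(L/g).
L = 9.72 in = 0.2469 m; g = 9.810 m/s².
T = 0.9968 s
0.9968 s × (1 min / 60.00 s) = 0.01661 min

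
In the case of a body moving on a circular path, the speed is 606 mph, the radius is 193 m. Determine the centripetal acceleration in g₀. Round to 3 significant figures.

38.8 g₀

a is given directly by: a = v²/r.
v = 606 mph = 270.9 m/s; r = 193 m.
a = 380.3 m/s²
380.3 m/s² × (1 g₀ / 9.807 m/s²) = 38.78 g₀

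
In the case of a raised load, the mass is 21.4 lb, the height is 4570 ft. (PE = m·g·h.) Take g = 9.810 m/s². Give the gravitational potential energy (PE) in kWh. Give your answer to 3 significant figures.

Directly: PE = mgh.
m = 21.4 lb = 9.707 kg; h = 4570 ft = 1393 m; g = 9.810 m/s².
PE = 1.326×10^5 J  (the unit combination reduces to kg·m²/s² = J)
1.326×10^5 J × (1 kWh / 3.600×10^6 J) = 0.03684 kWh

0.0368 kWh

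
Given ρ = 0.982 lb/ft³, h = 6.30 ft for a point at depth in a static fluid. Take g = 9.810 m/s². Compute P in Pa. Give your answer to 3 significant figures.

296 Pa

Directly: P = ρgh.
ρ = 0.982 lb/ft³ = 15.73 kg/m³; h = 6.30 ft = 1.920 m; g = 9.810 m/s².
P = 296.3 Pa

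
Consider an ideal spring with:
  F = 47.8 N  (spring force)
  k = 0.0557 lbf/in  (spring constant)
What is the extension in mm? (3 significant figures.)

Rearranging: x = F/k.
F = 47.8 N; k = 0.0557 lbf/in = 9.755 N/m.
x = 4.900 m
4.900 m × (1 mm / 0.001000 m) = 4900 mm

4900 mm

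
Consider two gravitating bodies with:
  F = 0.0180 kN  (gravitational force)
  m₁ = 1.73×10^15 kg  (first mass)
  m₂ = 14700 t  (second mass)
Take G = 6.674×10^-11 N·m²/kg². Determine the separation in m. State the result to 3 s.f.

From Newton's law of gravitation: r = √(G·m₁m₂/F).
F = 0.0180 kN = 18.00 N; m₁ = 1.73×10^15 kg; m₂ = 14700 t = 1.470×10^7 kg; G = 6.674×10^-11 N·m²/kg².
r = 3.071×10^5 m

3.07×10^5 m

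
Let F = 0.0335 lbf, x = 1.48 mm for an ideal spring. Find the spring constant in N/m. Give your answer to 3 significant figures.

101 N/m

From Hooke's law: k = F/x.
F = 0.0335 lbf = 0.1490 N; x = 1.48 mm = 0.001480 m.
k = 100.7 N/m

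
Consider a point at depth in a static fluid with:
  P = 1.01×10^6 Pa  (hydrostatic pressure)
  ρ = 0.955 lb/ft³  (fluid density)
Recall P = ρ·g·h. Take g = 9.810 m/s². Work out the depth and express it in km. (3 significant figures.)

6.73 km

Solving P = ρ·g·h for h: h = P/(ρ·g).
P = 1.01×10^6 Pa; ρ = 0.955 lb/ft³ = 15.30 kg/m³; g = 9.810 m/s².
h = 6730 m
6730 m × (1 km / 1000 m) = 6.730 km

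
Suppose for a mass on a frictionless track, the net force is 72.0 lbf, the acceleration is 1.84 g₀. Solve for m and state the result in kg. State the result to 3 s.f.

17.7 kg

Solving F = m·a for m: m = F/a.
F = 72.0 lbf = 320.3 N; a = 1.84 g₀ = 18.04 m/s².
m = 17.75 kg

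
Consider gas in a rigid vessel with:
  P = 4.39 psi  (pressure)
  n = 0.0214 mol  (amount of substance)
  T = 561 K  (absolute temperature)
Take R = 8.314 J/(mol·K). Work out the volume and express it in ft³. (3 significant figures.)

From the ideal-gas law: V = nRT/P.
P = 4.39 psi = 30268 Pa; n = 0.0214 mol; T = 561 K; R = 8.314 J/(mol·K).
V = 0.003298 m³
0.003298 m³ × (1 ft³ / 0.02832 m³) = 0.1165 ft³

0.116 ft³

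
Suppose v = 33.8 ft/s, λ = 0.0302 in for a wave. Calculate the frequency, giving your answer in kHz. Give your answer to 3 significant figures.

13.4 kHz

Rearranging: f = v/λ.
v = 33.8 ft/s = 10.30 m/s; λ = 0.0302 in = 7.671×10^-4 m.
f = 13430 Hz
13430 Hz × (1 kHz / 1000 Hz) = 13.43 kHz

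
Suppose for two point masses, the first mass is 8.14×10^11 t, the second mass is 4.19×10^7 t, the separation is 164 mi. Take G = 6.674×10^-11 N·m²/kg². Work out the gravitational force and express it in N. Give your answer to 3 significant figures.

32700 N

From Newton's law of gravitation: F = Gm₁m₂/r².
m₁ = 8.14×10^11 t = 8.140×10^14 kg; m₂ = 4.19×10^7 t = 4.190×10^10 kg; r = 164 mi = 2.639×10^5 m; G = 6.674×10^-11 N·m²/kg².
F = 32677 N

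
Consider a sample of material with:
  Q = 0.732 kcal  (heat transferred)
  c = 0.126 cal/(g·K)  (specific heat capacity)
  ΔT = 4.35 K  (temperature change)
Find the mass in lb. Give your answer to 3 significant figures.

Rearranging: m = Q/(c·ΔT).
Q = 0.732 kcal = 3063 J; c = 0.126 cal/(g·K) = 527.2 J/(kg·K); ΔT = 4.35 K.
m = 1.336 kg
1.336 kg × (1 lb / 0.4536 kg) = 2.944 lb

2.94 lb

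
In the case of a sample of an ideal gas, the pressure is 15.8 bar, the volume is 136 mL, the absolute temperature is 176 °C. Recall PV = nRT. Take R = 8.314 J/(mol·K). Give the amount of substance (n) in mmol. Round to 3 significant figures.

Solving PV = nRT for n: n = PV/(RT).
P = 15.8 bar = 1.580×10^6 Pa; V = 136 mL = 1.360×10^-4 m³; T = 176 °C = 449.1 K; R = 8.314 J/(mol·K).
n = 0.05754 mol
0.05754 mol × (1 mmol / 0.001000 mol) = 57.54 mmol

57.5 mmol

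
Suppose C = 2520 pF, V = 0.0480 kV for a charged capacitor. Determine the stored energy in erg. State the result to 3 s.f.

E is given directly by: E = ½CV².
C = 2520 pF = 2.520×10^-9 F; V = 0.0480 kV = 48.00 V.
E = 2.903×10^-6 J
2.903×10^-6 J × (1 erg / 1.000×10^-7 J) = 29.03 erg

29.0 erg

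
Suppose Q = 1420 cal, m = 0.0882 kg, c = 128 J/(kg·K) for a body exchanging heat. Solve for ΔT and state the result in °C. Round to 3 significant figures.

526 °C

Solving Q = m·c·ΔT for ΔT: ΔT = Q/(m·c).
Q = 1420 cal = 5941 J; m = 0.0882 kg; c = 128 J/(kg·K).
ΔT = 526.3 K
Since 1 °C = 1 K, 526.3 °C.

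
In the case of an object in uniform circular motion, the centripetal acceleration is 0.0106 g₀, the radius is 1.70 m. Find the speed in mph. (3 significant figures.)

Solving a = v²/r for v: v = √(a·r).
a = 0.0106 g₀ = 0.1040 m/s²; r = 1.70 m.
v = 0.4204 m/s
0.4204 m/s × (1 mph / 0.4470 m/s) = 0.9404 mph

0.940 mph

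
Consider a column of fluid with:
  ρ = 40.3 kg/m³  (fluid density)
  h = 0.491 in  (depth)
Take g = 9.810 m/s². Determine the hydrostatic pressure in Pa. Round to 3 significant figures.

4.93 Pa

Directly: P = ρgh.
ρ = 40.3 kg/m³; h = 0.491 in = 0.01247 m; g = 9.810 m/s².
P = 4.930 Pa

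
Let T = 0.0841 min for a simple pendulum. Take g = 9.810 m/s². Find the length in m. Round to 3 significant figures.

6.33 m

Rearranging T = 2π√(L/g) for L: L = g·(T/2π)².
T = 0.0841 min = 5.046 s; g = 9.810 m/s².
L = 6.327 m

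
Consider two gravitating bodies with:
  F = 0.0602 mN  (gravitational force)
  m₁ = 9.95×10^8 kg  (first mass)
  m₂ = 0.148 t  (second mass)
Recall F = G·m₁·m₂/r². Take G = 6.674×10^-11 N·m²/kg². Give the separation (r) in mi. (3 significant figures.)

0.251 mi

Rearranging: r = √(G·m₁m₂/F).
F = 0.0602 mN = 6.020×10^-5 N; m₁ = 9.95×10^8 kg; m₂ = 0.148 t = 148.0 kg; G = 6.674×10^-11 N·m²/kg².
r = 404.1 m
404.1 m × (1 mi / 1609 m) = 0.2511 mi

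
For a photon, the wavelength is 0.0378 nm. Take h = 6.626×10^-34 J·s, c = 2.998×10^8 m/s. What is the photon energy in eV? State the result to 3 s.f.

Directly: E = hc/λ.
λ = 0.0378 nm = 3.780×10^-11 m; h = 6.626×10^-34 J·s; c = 2.998×10^8 m/s.
E = 5.255×10^-15 J
5.255×10^-15 J × (1 eV / 1.602×10^-19 J) = 32801 eV

32800 eV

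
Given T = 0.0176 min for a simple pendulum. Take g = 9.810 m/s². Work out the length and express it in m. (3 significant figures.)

Rearranging: L = g·(T/2π)².
T = 0.0176 min = 1.056 s; g = 9.810 m/s².
L = 0.2771 m

0.277 m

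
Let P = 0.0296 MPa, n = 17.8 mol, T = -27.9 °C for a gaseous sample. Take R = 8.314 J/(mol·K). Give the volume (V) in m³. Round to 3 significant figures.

Rearranging PV = nRT for V: V = nRT/P.
P = 0.0296 MPa = 29600 Pa; n = 17.8 mol; T = -27.9 °C = 245.2 K; R = 8.314 J/(mol·K).
V = 1.226 m³

1.23 m³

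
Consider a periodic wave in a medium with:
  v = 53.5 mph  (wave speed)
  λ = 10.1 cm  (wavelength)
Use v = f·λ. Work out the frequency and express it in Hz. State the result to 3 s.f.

237 Hz

Rearranging v = f·λ for f: f = v/λ.
v = 53.5 mph = 23.92 m/s; λ = 10.1 cm = 0.1010 m.
f = 236.8 Hz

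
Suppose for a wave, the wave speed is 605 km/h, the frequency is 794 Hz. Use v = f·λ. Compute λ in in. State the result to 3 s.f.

8.33 in

Rearranging: λ = v/f.
v = 605 km/h = 168.1 m/s; f = 794 Hz.
λ = 0.2117 m
0.2117 m × (1 in / 0.02540 m) = 8.333 in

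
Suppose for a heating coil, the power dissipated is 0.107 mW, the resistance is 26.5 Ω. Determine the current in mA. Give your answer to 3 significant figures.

Solving P = I²R for I: I = √(P/R).
P = 0.107 mW = 1.070×10^-4 W; R = 26.5 Ω.
I = 0.002009 A
0.002009 A × (1 mA / 0.001000 A) = 2.009 mA

2.01 mA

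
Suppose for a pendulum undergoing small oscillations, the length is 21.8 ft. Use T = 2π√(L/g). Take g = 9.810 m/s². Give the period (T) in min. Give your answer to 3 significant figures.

Directly: T = 2π√(L/g).
L = 21.8 ft = 6.645 m; g = 9.810 m/s².
T = 5.171 s
5.171 s × (1 min / 60.00 s) = 0.08618 min

0.0862 min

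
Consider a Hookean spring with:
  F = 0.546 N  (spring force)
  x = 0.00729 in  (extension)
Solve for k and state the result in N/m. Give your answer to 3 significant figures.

2950 N/m

Rearranging: k = F/x.
F = 0.546 N; x = 0.00729 in = 1.852×10^-4 m.
k = 2949 N/m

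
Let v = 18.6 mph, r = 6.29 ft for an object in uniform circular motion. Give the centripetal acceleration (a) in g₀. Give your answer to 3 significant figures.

Directly: a = v²/r.
v = 18.6 mph = 8.315 m/s; r = 6.29 ft = 1.917 m.
a = 36.06 m/s²
36.06 m/s² × (1 g₀ / 9.807 m/s²) = 3.677 g₀

3.68 g₀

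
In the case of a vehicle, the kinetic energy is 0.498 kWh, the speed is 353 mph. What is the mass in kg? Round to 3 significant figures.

144 kg

Solving KE = ½mv² for m: m = 2·KE/v².
KE = 0.498 kWh = 1.793×10^6 J; v = 353 mph = 157.8 m/s.
m = 144.0 kg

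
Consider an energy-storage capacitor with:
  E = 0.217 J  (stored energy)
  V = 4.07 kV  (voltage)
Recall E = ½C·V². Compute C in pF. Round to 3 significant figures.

26200 pF

Rearranging E = ½C·V² for C: C = 2E/V².
E = 0.217 J; V = 4.07 kV = 4070 V.
C = 2.620×10^-8 F
2.620×10^-8 F × (1 pF / 1.000×10^-12 F) = 26200 pF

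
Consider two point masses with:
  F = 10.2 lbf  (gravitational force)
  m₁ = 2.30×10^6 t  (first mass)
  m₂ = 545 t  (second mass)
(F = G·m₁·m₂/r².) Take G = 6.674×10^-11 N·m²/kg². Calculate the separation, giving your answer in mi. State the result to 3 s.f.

Solving F = G·m₁·m₂/r² for r: r = √(G·m₁m₂/F).
F = 10.2 lbf = 45.37 N; m₁ = 2.30×10^6 t = 2.300×10^9 kg; m₂ = 545 t = 5.450×10^5 kg; G = 6.674×10^-11 N·m²/kg².
r = 42.94 m
42.94 m × (1 mi / 1609 m) = 0.02668 mi

0.0267 mi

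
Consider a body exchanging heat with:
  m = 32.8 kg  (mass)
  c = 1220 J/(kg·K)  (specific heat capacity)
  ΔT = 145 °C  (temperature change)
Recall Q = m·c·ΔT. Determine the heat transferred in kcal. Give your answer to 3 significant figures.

1390 kcal

Directly: Q = mcΔT.
m = 32.8 kg; c = 1220 J/(kg·K); ΔT = 145 °C = 145.0 K.
Q = 5.802×10^6 J
5.802×10^6 J × (1 kcal / 4184 J) = 1387 kcal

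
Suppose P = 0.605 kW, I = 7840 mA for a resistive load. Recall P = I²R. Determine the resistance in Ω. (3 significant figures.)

Rearranging: R = P/I².
P = 0.605 kW = 605.0 W; I = 7840 mA = 7.840 A.
R = 9.843 Ω

9.84 Ω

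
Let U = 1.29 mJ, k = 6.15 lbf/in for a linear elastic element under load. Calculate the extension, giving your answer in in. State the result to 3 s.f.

Rearranging: x = √(2U/k).
U = 1.29 mJ = 0.001290 J; k = 6.15 lbf/in = 1077 N/m.
x = 0.001548 m
0.001548 m × (1 in / 0.02540 m) = 0.06093 in

0.0609 in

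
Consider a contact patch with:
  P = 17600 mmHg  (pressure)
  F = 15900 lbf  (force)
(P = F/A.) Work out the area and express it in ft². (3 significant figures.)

Solving P = F/A for A: A = F/P.
P = 17600 mmHg = 2.346×10^6 Pa; F = 15900 lbf = 70727 N.
A = 0.03014 m²
0.03014 m² × (1 ft² / 0.09290 m²) = 0.3244 ft²

0.324 ft²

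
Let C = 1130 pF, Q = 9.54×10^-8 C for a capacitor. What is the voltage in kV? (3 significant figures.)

0.0844 kV

Solving C = Q/V for V: V = Q/C.
C = 1130 pF = 1.130×10^-9 F; Q = 9.54×10^-8 C.
V = 84.42 V  (the unit combination reduces to kg·m²/(A·s³) = V)
84.42 V × (1 kV / 1000 V) = 0.08442 kV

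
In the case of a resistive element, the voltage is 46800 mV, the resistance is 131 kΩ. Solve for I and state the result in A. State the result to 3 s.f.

From Ohm's law: I = V/R.
V = 46800 mV = 46.80 V; R = 131 kΩ = 1.310×10^5 Ω.
I = 3.573×10^-4 A

3.57×10^-4 A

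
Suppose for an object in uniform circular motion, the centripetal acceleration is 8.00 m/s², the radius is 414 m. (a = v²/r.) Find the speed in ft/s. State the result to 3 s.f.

Solving a = v²/r for v: v = √(a·r).
a = 8.00 m/s²; r = 414 m.
v = 57.55 m/s
57.55 m/s × (1 ft/s / 0.3048 m/s) = 188.8 ft/s

189 ft/s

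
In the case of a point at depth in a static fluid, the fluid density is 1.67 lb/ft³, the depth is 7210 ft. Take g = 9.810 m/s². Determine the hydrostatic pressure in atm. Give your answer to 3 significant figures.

Directly: P = ρgh.
ρ = 1.67 lb/ft³ = 26.75 kg/m³; h = 7210 ft = 2198 m; g = 9.810 m/s².
P = 5.767×10^5 Pa
5.767×10^5 Pa × (1 atm / 1.013×10^5 Pa) = 5.692 atm

5.69 atm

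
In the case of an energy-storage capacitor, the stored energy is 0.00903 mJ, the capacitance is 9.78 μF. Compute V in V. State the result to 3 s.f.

1.36 V

Rearranging: V = √(2E/C).
E = 0.00903 mJ = 9.030×10^-6 J; C = 9.78 μF = 9.780×10^-6 F.
V = 1.359 V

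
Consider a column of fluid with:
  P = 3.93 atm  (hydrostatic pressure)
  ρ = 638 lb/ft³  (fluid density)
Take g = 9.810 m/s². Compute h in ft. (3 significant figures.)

Rearranging: h = P/(ρ·g).
P = 3.93 atm = 3.982×10^5 Pa; ρ = 638 lb/ft³ = 10220 kg/m³; g = 9.810 m/s².
h = 3.972 m
3.972 m × (1 ft / 0.3048 m) = 13.03 ft

13.0 ft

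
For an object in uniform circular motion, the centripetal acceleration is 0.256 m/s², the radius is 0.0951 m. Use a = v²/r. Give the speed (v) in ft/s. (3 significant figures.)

0.512 ft/s

Rearranging a = v²/r for v: v = √(a·r).
a = 0.256 m/s²; r = 0.0951 m.
v = 0.1560 m/s
0.1560 m/s × (1 ft/s / 0.3048 m/s) = 0.5119 ft/s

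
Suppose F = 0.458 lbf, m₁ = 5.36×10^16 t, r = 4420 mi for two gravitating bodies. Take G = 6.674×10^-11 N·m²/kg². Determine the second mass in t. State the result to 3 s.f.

28.8 t

From Newton's law of gravitation: m₂ = F·r²/(G·m₁).
F = 0.458 lbf = 2.037 N; m₁ = 5.36×10^16 t = 5.360×10^19 kg; r = 4420 mi = 7.113×10^6 m; G = 6.674×10^-11 N·m²/kg².
m₂ = 28817 kg
28817 kg × (1 t / 1000 kg) = 28.82 t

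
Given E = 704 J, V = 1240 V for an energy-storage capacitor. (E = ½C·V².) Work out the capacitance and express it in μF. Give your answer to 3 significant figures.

916 μF

Solving E = ½C·V² for C: C = 2E/V².
E = 704 J; V = 1240 V.
C = 9.157×10^-4 F
9.157×10^-4 F × (1 μF / 1.000×10^-6 F) = 915.7 μF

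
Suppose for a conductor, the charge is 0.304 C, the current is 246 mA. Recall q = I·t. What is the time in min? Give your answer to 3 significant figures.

0.0206 min

Solving q = I·t for t: t = q/I.
q = 0.304 C; I = 246 mA = 0.2460 A.
t = 1.236 s
1.236 s × (1 min / 60.00 s) = 0.02060 min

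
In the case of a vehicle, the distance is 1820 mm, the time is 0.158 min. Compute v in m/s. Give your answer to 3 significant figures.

v is given directly by: v = d/t.
d = 1820 mm = 1.820 m; t = 0.158 min = 9.480 s.
v = 0.1920 m/s

0.192 m/s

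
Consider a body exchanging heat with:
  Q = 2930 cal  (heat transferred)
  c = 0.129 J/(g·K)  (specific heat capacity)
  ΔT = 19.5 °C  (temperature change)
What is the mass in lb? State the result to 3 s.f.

10.7 lb

Rearranging Q = m·c·ΔT for m: m = Q/(c·ΔT).
Q = 2930 cal = 12259 J; c = 0.129 J/(g·K) = 129.0 J/(kg·K); ΔT = 19.5 °C = 19.50 K.
m = 4.873 kg
4.873 kg × (1 lb / 0.4536 kg) = 10.74 lb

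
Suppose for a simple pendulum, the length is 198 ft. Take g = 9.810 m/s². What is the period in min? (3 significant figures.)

0.260 min

Directly: T = 2π√(L/g).
L = 198 ft = 60.35 m; g = 9.810 m/s².
T = 15.58 s
15.58 s × (1 min / 60.00 s) = 0.2597 min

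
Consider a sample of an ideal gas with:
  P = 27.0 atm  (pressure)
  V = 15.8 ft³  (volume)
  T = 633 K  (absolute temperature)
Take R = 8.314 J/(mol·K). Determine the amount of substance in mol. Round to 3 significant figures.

233 mol

Solving PV = nRT for n: n = PV/(RT).
P = 27.0 atm = 2.736×10^6 Pa; V = 15.8 ft³ = 0.4474 m³; T = 633 K; R = 8.314 J/(mol·K).
n = 232.6 mol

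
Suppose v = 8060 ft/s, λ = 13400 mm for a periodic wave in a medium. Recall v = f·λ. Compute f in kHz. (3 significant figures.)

Rearranging: f = v/λ.
v = 8060 ft/s = 2457 m/s; λ = 13400 mm = 13.40 m.
f = 183.3 Hz
183.3 Hz × (1 kHz / 1000 Hz) = 0.1833 kHz

0.183 kHz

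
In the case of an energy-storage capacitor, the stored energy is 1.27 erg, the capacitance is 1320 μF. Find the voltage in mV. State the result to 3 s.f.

Solving E = ½C·V² for V: V = √(2E/C).
E = 1.27 erg = 1.270×10^-7 J; C = 1320 μF = 0.001320 F.
V = 0.01387 V  (the unit combination reduces to kg·m²/(A·s³) = V)
0.01387 V × (1 mV / 0.001000 V) = 13.87 mV

13.9 mV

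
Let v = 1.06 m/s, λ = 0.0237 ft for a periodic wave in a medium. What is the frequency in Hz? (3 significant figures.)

Rearranging: f = v/λ.
v = 1.06 m/s; λ = 0.0237 ft = 0.007224 m.
f = 146.7 Hz

147 Hz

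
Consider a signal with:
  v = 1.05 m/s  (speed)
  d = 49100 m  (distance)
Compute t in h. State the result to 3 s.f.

Rearranging v = d/t for t: t = d/v.
v = 1.05 m/s; d = 49100 m.
t = 46762 s
46762 s × (1 h / 3600 s) = 12.99 h

13.0 h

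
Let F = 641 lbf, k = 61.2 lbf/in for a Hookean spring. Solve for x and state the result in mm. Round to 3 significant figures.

266 mm

Rearranging: x = F/k.
F = 641 lbf = 2851 N; k = 61.2 lbf/in = 10718 N/m.
x = 0.2660 m
0.2660 m × (1 mm / 0.001000 m) = 266.0 mm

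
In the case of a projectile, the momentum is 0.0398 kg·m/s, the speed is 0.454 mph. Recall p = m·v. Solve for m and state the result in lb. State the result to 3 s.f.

Rearranging p = m·v for m: m = p/v.
p = 0.0398 kg·m/s; v = 0.454 mph = 0.2030 m/s.
m = 0.1961 kg
0.1961 kg × (1 lb / 0.4536 kg) = 0.4323 lb

0.432 lb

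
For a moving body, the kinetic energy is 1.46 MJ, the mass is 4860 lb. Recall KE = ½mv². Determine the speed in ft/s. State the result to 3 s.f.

Rearranging: v = √(2·KE/m).
KE = 1.46 MJ = 1.460×10^6 J; m = 4860 lb = 2204 kg.
v = 36.39 m/s
36.39 m/s × (1 ft/s / 0.3048 m/s) = 119.4 ft/s

119 ft/s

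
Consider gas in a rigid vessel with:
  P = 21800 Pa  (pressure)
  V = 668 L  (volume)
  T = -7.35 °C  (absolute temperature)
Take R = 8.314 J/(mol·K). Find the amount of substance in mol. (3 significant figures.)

From the ideal-gas law: n = PV/(RT).
P = 21800 Pa; V = 668 L = 0.6680 m³; T = -7.35 °C = 265.8 K; R = 8.314 J/(mol·K).
n = 6.590 mol

6.59 mol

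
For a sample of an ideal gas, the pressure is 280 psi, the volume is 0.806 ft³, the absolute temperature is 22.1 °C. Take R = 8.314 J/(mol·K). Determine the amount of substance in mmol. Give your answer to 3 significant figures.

17900 mmol

From the ideal-gas law: n = PV/(RT).
P = 280 psi = 1.931×10^6 Pa; V = 0.806 ft³ = 0.02282 m³; T = 22.1 °C = 295.2 K; R = 8.314 J/(mol·K).
n = 17.95 mol
17.95 mol × (1 mmol / 0.001000 mol) = 17950 mmol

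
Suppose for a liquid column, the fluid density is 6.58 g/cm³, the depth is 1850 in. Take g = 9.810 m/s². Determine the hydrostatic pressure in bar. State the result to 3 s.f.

30.3 bar

Directly: P = ρgh.
ρ = 6.58 g/cm³ = 6580 kg/m³; h = 1850 in = 46.99 m; g = 9.810 m/s².
P = 3.033×10^6 Pa  (the unit combination reduces to kg/(m·s²) = Pa)
3.033×10^6 Pa × (1 bar / 1.000×10^5 Pa) = 30.33 bar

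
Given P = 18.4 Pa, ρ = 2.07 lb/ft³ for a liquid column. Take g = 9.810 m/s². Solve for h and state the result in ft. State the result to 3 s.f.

Rearranging P = ρ·g·h for h: h = P/(ρ·g).
P = 18.4 Pa; ρ = 2.07 lb/ft³ = 33.16 kg/m³; g = 9.810 m/s².
h = 0.05657 m
0.05657 m × (1 ft / 0.3048 m) = 0.1856 ft

0.186 ft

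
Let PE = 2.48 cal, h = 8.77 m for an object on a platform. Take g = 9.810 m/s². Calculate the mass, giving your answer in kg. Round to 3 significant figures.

Rearranging: m = PE/(g·h).
PE = 2.48 cal = 10.38 J; h = 8.77 m; g = 9.810 m/s².
m = 0.1206 kg

0.121 kg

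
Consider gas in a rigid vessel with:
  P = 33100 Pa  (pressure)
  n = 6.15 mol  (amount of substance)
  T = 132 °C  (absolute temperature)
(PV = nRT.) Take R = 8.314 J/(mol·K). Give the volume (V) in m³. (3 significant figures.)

0.626 m³

Rearranging: V = nRT/P.
P = 33100 Pa; n = 6.15 mol; T = 132 °C = 405.1 K; R = 8.314 J/(mol·K).
V = 0.6259 m³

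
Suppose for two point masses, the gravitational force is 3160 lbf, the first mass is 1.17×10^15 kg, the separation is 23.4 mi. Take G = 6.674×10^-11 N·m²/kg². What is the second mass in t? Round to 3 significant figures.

Rearranging F = G·m₁·m₂/r² for m₂: m₂ = F·r²/(G·m₁).
F = 3160 lbf = 14056 N; m₁ = 1.17×10^15 kg; r = 23.4 mi = 37659 m; G = 6.674×10^-11 N·m²/kg².
m₂ = 2.553×10^8 kg
2.553×10^8 kg × (1 t / 1000 kg) = 2.553×10^5 t

2.55×10^5 t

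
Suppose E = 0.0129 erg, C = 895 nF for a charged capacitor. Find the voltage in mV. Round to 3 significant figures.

Solving E = ½C·V² for V: V = √(2E/C).
E = 0.0129 erg = 1.290×10^-9 J; C = 895 nF = 8.950×10^-7 F.
V = 0.05369 V
0.05369 V × (1 mV / 0.001000 V) = 53.69 mV

53.7 mV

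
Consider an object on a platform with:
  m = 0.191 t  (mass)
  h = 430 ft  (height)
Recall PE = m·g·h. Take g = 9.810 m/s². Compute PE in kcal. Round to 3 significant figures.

Directly: PE = mgh.
m = 0.191 t = 191.0 kg; h = 430 ft = 131.1 m; g = 9.810 m/s².
PE = 2.456×10^5 J  (the unit combination reduces to kg·m²/s² = J)
2.456×10^5 J × (1 kcal / 4184 J) = 58.69 kcal

58.7 kcal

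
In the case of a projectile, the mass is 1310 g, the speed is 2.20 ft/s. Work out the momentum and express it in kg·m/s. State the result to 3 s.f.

0.878 kg·m/s

p is given directly by: p = mv.
m = 1310 g = 1.310 kg; v = 2.20 ft/s = 0.6706 m/s.
p = 0.8784 kg·m/s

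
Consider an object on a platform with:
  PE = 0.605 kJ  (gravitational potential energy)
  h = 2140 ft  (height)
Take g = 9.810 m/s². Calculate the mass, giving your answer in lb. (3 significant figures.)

0.208 lb

Rearranging PE = m·g·h for m: m = PE/(g·h).
PE = 0.605 kJ = 605.0 J; h = 2140 ft = 652.3 m; g = 9.810 m/s².
m = 0.09455 kg
0.09455 kg × (1 lb / 0.4536 kg) = 0.2084 lb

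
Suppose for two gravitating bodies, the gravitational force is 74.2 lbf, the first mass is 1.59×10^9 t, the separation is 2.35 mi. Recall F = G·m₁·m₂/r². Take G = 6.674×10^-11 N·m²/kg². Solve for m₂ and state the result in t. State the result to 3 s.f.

44500 t

Rearranging: m₂ = F·r²/(G·m₁).
F = 74.2 lbf = 330.1 N; m₁ = 1.59×10^9 t = 1.590×10^12 kg; r = 2.35 mi = 3782 m; G = 6.674×10^-11 N·m²/kg².
m₂ = 4.449×10^7 kg
4.449×10^7 kg × (1 t / 1000 kg) = 44488 t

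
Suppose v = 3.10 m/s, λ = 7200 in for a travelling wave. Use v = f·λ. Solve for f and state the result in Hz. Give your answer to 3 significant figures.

Rearranging: f = v/λ.
v = 3.10 m/s; λ = 7200 in = 182.9 m.
f = 0.01695 Hz

0.0170 Hz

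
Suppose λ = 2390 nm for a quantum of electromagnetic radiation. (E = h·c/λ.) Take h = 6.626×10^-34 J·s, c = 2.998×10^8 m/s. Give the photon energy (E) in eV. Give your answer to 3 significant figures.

Directly: E = hc/λ.
λ = 2390 nm = 2.390×10^-6 m; h = 6.626×10^-34 J·s; c = 2.998×10^8 m/s.
E = 8.312×10^-20 J
8.312×10^-20 J × (1 eV / 1.602×10^-19 J) = 0.5188 eV

0.519 eV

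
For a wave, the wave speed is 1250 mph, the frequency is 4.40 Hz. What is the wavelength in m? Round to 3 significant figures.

Rearranging: λ = v/f.
v = 1250 mph = 558.8 m/s; f = 4.40 Hz.
λ = 127.0 m

127 m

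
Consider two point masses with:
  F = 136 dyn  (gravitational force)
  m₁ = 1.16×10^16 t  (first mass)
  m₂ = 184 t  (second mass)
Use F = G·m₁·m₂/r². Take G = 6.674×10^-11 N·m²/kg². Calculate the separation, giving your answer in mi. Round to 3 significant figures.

Rearranging F = G·m₁·m₂/r² for r: r = √(G·m₁m₂/F).
F = 136 dyn = 0.001360 N; m₁ = 1.16×10^16 t = 1.160×10^19 kg; m₂ = 184 t = 1.840×10^5 kg; G = 6.674×10^-11 N·m²/kg².
r = 3.236×10^8 m
3.236×10^8 m × (1 mi / 1609 m) = 2.011×10^5 mi

2.01×10^5 mi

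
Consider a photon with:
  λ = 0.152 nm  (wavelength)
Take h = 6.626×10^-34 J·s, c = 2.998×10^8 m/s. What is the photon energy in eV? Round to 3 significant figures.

8160 eV

Directly: E = hc/λ.
λ = 0.152 nm = 1.520×10^-10 m; h = 6.626×10^-34 J·s; c = 2.998×10^8 m/s.
E = 1.307×10^-15 J  (the unit combination reduces to kg·m²/s² = J)
1.307×10^-15 J × (1 eV / 1.602×10^-19 J) = 8157 eV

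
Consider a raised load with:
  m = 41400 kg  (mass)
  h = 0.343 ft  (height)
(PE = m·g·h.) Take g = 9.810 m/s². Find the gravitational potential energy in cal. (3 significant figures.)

PE is given directly by: PE = mgh.
m = 41400 kg; h = 0.343 ft = 0.1045 m; g = 9.810 m/s².
PE = 42460 J
42460 J × (1 cal / 4.184 J) = 10148 cal

10100 cal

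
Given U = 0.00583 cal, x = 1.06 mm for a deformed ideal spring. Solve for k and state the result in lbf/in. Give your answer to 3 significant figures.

Solving U = ½k·x² for k: k = 2U/x².
U = 0.00583 cal = 0.02439 J; x = 1.06 mm = 0.001060 m.
k = 43419 N/m
43419 N/m × (1 lbf/in / 175.1 N/m) = 247.9 lbf/in

248 lbf/in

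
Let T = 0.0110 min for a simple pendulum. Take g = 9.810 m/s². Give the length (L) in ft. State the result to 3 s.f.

Rearranging T = 2π√(L/g) for L: L = g·(T/2π)².
T = 0.0110 min = 0.6600 s; g = 9.810 m/s².
L = 0.1082 m
0.1082 m × (1 ft / 0.3048 m) = 0.3551 ft

0.355 ft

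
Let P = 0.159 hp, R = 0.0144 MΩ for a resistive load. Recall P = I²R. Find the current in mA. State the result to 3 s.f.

Rearranging P = I²R for I: I = √(P/R).
P = 0.159 hp = 118.6 W; R = 0.0144 MΩ = 14400 Ω.
I = 0.09074 A
0.09074 A × (1 mA / 0.001000 A) = 90.74 mA

90.7 mA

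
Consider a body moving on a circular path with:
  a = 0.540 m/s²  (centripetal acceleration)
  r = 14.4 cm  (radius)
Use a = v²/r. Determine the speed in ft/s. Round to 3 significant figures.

Solving a = v²/r for v: v = √(a·r).
a = 0.540 m/s²; r = 14.4 cm = 0.1440 m.
v = 0.2789 m/s
0.2789 m/s × (1 ft/s / 0.3048 m/s) = 0.9149 ft/s

0.915 ft/s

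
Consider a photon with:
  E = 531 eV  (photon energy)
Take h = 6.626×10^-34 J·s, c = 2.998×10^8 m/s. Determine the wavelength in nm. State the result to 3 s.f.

Solving E = h·c/λ for λ: λ = hc/E.
E = 531 eV = 8.508×10^-17 J; h = 6.626×10^-34 J·s; c = 2.998×10^8 m/s.
λ = 2.335×10^-9 m
2.335×10^-9 m × (1 nm / 1.000×10^-9 m) = 2.335 nm

2.33 nm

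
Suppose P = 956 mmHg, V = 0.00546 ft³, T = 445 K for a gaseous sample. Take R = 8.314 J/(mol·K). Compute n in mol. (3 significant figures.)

From the ideal-gas law: n = PV/(RT).
P = 956 mmHg = 1.275×10^5 Pa; V = 0.00546 ft³ = 1.546×10^-4 m³; T = 445 K; R = 8.314 J/(mol·K).
n = 0.005326 mol

0.00533 mol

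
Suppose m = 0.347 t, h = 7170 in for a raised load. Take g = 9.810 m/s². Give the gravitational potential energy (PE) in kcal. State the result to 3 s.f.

148 kcal

Directly: PE = mgh.
m = 0.347 t = 347.0 kg; h = 7170 in = 182.1 m; g = 9.810 m/s².
PE = 6.199×10^5 J
6.199×10^5 J × (1 kcal / 4184 J) = 148.2 kcal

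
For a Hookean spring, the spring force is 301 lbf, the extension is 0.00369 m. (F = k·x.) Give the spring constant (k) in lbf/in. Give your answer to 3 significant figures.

2070 lbf/in

From Hooke's law: k = F/x.
F = 301 lbf = 1339 N; x = 0.00369 m.
k = 3.628×10^5 N/m
3.628×10^5 N/m × (1 lbf/in / 175.1 N/m) = 2072 lbf/in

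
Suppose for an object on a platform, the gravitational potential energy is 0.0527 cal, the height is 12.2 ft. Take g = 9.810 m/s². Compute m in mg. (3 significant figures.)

6040 mg

Rearranging: m = PE/(g·h).
PE = 0.0527 cal = 0.2205 J; h = 12.2 ft = 3.719 m; g = 9.810 m/s².
m = 0.006044 kg
0.006044 kg × (1 mg / 1.000×10^-6 kg) = 6044 mg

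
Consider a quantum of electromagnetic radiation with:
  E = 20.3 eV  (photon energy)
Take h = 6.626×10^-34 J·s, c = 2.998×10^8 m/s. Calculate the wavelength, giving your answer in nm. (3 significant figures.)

Rearranging E = h·c/λ for λ: λ = hc/E.
E = 20.3 eV = 3.252×10^-18 J; h = 6.626×10^-34 J·s; c = 2.998×10^8 m/s.
λ = 6.108×10^-8 m
6.108×10^-8 m × (1 nm / 1.000×10^-9 m) = 61.08 nm

61.1 nm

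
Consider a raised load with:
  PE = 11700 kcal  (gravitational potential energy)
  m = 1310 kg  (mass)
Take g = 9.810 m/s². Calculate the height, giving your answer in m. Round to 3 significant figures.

3810 m

Solving PE = m·g·h for h: h = PE/(m·g).
PE = 11700 kcal = 4.895×10^7 J; m = 1310 kg; g = 9.810 m/s².
h = 3809 m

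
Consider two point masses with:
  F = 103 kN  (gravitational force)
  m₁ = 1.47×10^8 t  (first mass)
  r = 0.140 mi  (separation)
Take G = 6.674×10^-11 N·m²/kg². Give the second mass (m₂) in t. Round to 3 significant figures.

5.33×10^5 t

Rearranging: m₂ = F·r²/(G·m₁).
F = 103 kN = 1.030×10^5 N; m₁ = 1.47×10^8 t = 1.470×10^11 kg; r = 0.140 mi = 225.3 m; G = 6.674×10^-11 N·m²/kg².
m₂ = 5.330×10^8 kg
5.330×10^8 kg × (1 t / 1000 kg) = 5.330×10^5 t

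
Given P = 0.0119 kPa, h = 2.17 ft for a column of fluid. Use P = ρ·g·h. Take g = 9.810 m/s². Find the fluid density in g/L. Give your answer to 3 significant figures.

Rearranging P = ρ·g·h for ρ: ρ = P/(g·h).
P = 0.0119 kPa = 11.90 Pa; h = 2.17 ft = 0.6614 m; g = 9.810 m/s².
ρ = 1.834 kg/m³
Since 1 g/L = 1 kg/m³, 1.834 g/L.

1.83 g/L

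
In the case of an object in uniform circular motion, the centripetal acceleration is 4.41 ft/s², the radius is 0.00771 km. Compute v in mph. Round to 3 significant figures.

7.20 mph

Solving a = v²/r for v: v = √(a·r).
a = 4.41 ft/s² = 1.344 m/s²; r = 0.00771 km = 7.710 m.
v = 3.219 m/s
3.219 m/s × (1 mph / 0.4470 m/s) = 7.201 mph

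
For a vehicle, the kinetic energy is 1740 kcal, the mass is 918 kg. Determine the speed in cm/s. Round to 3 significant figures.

Rearranging KE = ½mv² for v: v = √(2·KE/m).
KE = 1740 kcal = 7.280×10^6 J; m = 918 kg.
v = 125.9 m/s
125.9 m/s × (1 cm/s / 0.01000 m/s) = 12594 cm/s

12600 cm/s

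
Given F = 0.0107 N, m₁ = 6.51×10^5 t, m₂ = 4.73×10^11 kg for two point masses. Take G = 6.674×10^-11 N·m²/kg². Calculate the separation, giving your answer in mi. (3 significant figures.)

Rearranging F = G·m₁·m₂/r² for r: r = √(G·m₁m₂/F).
F = 0.0107 N; m₁ = 6.51×10^5 t = 6.510×10^8 kg; m₂ = 4.73×10^11 kg; G = 6.674×10^-11 N·m²/kg².
r = 1.386×10^6 m
1.386×10^6 m × (1 mi / 1609 m) = 861.1 mi

861 mi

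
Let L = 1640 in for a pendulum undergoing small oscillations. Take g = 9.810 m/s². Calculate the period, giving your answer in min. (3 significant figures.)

0.216 min

Directly: T = 2π√(L/g).
L = 1640 in = 41.66 m; g = 9.810 m/s².
T = 12.95 s
12.95 s × (1 min / 60.00 s) = 0.2158 min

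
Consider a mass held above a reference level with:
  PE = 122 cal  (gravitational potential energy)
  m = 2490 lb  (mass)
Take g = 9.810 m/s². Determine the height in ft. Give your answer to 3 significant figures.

0.151 ft

Rearranging: h = PE/(m·g).
PE = 122 cal = 510.4 J; m = 2490 lb = 1129 kg; g = 9.810 m/s².
h = 0.04607 m
0.04607 m × (1 ft / 0.3048 m) = 0.1511 ft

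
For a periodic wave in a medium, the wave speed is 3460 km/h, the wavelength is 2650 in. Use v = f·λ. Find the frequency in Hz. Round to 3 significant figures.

14.3 Hz

Rearranging v = f·λ for f: f = v/λ.
v = 3460 km/h = 961.1 m/s; λ = 2650 in = 67.31 m.
f = 14.28 Hz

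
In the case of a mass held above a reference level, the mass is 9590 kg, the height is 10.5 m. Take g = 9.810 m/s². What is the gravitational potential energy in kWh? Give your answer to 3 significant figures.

0.274 kWh

Directly: PE = mgh.
m = 9590 kg; h = 10.5 m; g = 9.810 m/s².
PE = 9.878×10^5 J
9.878×10^5 J × (1 kWh / 3.600×10^6 J) = 0.2744 kWh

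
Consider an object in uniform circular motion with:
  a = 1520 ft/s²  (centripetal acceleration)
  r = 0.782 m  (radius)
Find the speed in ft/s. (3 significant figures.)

Solving a = v²/r for v: v = √(a·r).
a = 1520 ft/s² = 463.3 m/s²; r = 0.782 m.
v = 19.03 m/s
19.03 m/s × (1 ft/s / 0.3048 m/s) = 62.45 ft/s

62.4 ft/s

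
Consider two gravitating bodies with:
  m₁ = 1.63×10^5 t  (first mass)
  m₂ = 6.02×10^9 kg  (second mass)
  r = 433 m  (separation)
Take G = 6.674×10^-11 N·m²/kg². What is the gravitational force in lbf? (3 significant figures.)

78.5 lbf

From Newton's law of gravitation: F = Gm₁m₂/r².
m₁ = 1.63×10^5 t = 1.630×10^8 kg; m₂ = 6.02×10^9 kg; r = 433 m; G = 6.674×10^-11 N·m²/kg².
F = 349.3 N
349.3 N × (1 lbf / 4.448 N) = 78.53 lbf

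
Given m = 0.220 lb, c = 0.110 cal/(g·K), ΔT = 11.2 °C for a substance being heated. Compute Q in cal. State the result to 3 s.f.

123 cal

Q is given directly by: Q = mcΔT.
m = 0.220 lb = 0.09979 kg; c = 0.110 cal/(g·K) = 460.2 J/(kg·K); ΔT = 11.2 °C = 11.20 K.
Q = 514.4 J
514.4 J × (1 cal / 4.184 J) = 122.9 cal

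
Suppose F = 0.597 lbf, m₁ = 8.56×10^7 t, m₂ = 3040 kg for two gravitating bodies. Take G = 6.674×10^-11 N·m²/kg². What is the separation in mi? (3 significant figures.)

Rearranging F = G·m₁·m₂/r² for r: r = √(G·m₁m₂/F).
F = 0.597 lbf = 2.656 N; m₁ = 8.56×10^7 t = 8.560×10^10 kg; m₂ = 3040 kg; G = 6.674×10^-11 N·m²/kg².
r = 80.87 m
80.87 m × (1 mi / 1609 m) = 0.05025 mi

0.0503 mi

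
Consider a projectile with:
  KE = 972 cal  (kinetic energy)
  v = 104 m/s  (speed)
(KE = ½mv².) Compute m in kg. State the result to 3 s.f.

0.752 kg

Rearranging KE = ½mv² for m: m = 2·KE/v².
KE = 972 cal = 4067 J; v = 104 m/s.
m = 0.7520 kg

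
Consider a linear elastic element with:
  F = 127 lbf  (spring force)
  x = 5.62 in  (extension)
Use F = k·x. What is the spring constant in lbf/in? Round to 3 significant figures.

From Hooke's law: k = F/x.
F = 127 lbf = 564.9 N; x = 5.62 in = 0.1427 m.
k = 3957 N/m
3957 N/m × (1 lbf/in / 175.1 N/m) = 22.60 lbf/in

22.6 lbf/in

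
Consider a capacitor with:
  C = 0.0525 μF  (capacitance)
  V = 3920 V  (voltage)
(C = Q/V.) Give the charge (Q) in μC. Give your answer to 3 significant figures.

Solving C = Q/V for Q: Q = CV.
C = 0.0525 μF = 5.250×10^-8 F; V = 3920 V.
Q = 2.058×10^-4 C
2.058×10^-4 C × (1 μC / 1.000×10^-6 C) = 205.8 μC

206 μC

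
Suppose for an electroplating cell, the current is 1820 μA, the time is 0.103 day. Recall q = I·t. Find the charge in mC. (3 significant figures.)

q is given directly by: q = It.
I = 1820 μA = 0.001820 A; t = 0.103 day = 8899 s.
q = 16.20 C
16.20 C × (1 mC / 0.001000 C) = 16197 mC

16200 mC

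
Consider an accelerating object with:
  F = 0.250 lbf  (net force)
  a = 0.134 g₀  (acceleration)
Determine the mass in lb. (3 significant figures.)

From Newton's second law: m = F/a.
F = 0.250 lbf = 1.112 N; a = 0.134 g₀ = 1.314 m/s².
m = 0.8463 kg
0.8463 kg × (1 lb / 0.4536 kg) = 1.866 lb

1.87 lb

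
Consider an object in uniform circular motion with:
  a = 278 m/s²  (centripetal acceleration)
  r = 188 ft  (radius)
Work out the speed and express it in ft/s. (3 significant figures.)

414 ft/s

Rearranging: v = √(a·r).
a = 278 m/s²; r = 188 ft = 57.30 m.
v = 126.2 m/s
126.2 m/s × (1 ft/s / 0.3048 m/s) = 414.1 ft/s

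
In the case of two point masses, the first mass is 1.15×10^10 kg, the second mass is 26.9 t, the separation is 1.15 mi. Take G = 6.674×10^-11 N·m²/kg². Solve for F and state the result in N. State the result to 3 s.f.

From Newton's law of gravitation: F = Gm₁m₂/r².
m₁ = 1.15×10^10 kg; m₂ = 26.9 t = 26900 kg; r = 1.15 mi = 1851 m; G = 6.674×10^-11 N·m²/kg².
F = 0.006028 N

0.00603 N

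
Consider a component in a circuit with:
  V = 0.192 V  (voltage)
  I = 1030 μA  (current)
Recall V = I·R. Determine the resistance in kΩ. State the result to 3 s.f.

0.186 kΩ

From Ohm's law: R = V/I.
V = 0.192 V; I = 1030 μA = 0.001030 A.
R = 186.4 Ω
186.4 Ω × (1 kΩ / 1000 Ω) = 0.1864 kΩ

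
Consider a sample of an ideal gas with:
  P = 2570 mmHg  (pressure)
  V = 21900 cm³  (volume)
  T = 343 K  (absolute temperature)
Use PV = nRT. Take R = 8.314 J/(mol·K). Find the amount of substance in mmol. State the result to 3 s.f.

Rearranging: n = PV/(RT).
P = 2570 mmHg = 3.426×10^5 Pa; V = 21900 cm³ = 0.02190 m³; T = 343 K; R = 8.314 J/(mol·K).
n = 2.631 mol
2.631 mol × (1 mmol / 0.001000 mol) = 2631 mmol

2630 mmol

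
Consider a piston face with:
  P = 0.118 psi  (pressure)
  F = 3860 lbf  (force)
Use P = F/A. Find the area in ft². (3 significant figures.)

227 ft²

Rearranging: A = F/P.
P = 0.118 psi = 813.6 Pa; F = 3860 lbf = 17170 N.
A = 21.10 m²
21.10 m² × (1 ft² / 0.09290 m²) = 227.2 ft²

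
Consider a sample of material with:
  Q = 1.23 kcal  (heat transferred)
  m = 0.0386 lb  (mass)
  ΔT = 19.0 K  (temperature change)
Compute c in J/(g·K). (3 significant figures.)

Rearranging Q = m·c·ΔT for c: c = Q/(m·ΔT).
Q = 1.23 kcal = 5146 J; m = 0.0386 lb = 0.01751 kg; ΔT = 19.0 K.
c = 15470 J/(kg·K)
15470 J/(kg·K) × (1 J/(g·K) / 1000 J/(kg·K)) = 15.47 J/(g·K)

15.5 J/(g·K)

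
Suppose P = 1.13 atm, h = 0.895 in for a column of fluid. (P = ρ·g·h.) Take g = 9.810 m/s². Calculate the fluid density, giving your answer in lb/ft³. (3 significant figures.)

32100 lb/ft³

Rearranging P = ρ·g·h for ρ: ρ = P/(g·h).
P = 1.13 atm = 1.145×10^5 Pa; h = 0.895 in = 0.02273 m; g = 9.810 m/s².
ρ = 5.134×10^5 kg/m³
5.134×10^5 kg/m³ × (1 lb/ft³ / 16.02 kg/m³) = 32052 lb/ft³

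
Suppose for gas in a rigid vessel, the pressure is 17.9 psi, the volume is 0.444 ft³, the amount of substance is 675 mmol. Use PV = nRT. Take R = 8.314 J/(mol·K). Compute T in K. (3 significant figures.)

Rearranging: T = PV/(nR).
P = 17.9 psi = 1.234×10^5 Pa; V = 0.444 ft³ = 0.01257 m³; n = 675 mmol = 0.6750 mol; R = 8.314 J/(mol·K).
T = 276.5 K

276 K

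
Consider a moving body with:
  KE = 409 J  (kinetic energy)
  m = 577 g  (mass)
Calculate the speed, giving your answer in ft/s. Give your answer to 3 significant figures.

Rearranging: v = √(2·KE/m).
KE = 409 J; m = 577 g = 0.5770 kg.
v = 37.65 m/s
37.65 m/s × (1 ft/s / 0.3048 m/s) = 123.5 ft/s

124 ft/s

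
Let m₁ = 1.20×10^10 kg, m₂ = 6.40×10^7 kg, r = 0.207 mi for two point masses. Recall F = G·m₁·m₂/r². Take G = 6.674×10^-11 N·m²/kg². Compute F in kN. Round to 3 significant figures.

0.462 kN

Directly: F = Gm₁m₂/r².
m₁ = 1.20×10^10 kg; m₂ = 6.40×10^7 kg; r = 0.207 mi = 333.1 m; G = 6.674×10^-11 N·m²/kg².
F = 461.9 N
461.9 N × (1 kN / 1000 N) = 0.4619 kN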